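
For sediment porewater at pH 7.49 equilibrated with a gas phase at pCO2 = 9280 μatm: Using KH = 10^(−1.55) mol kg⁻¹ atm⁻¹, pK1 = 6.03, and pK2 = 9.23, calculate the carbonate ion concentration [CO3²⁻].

[CO3²⁻] = 0.137 mmol/kg

[CO2*] = KH · pCO2 = 10^(−1.55) × 9280×10^-6 = 2.615×10^-4 mol/kg
α₀ = 1/(1 + K1/[H⁺] + K1K2/[H⁺]²) = 1/(1 + 10^+1.46 + 10^-0.28) = 0.03293
DIC = [CO2*]/α₀ = 2.615×10^-4 / 0.03293 = 7.942 mmol/kg
[CO3²⁻] = α₂·DIC; α₂ = 0.01728, so [CO3²⁻] = 0.01728 × 7.942 = 0.137 mmol/kg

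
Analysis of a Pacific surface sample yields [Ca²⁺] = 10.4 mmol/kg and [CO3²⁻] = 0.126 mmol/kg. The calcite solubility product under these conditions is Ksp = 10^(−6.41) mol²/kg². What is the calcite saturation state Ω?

Ksp = 10^(−6.41) = 3.890×10^-7
Ω = [Ca²⁺][CO3²⁻]/Ksp = (10.4×10^-3)(0.126×10^-3) / 3.890×10^-7 = 3.37

Ω = 3.37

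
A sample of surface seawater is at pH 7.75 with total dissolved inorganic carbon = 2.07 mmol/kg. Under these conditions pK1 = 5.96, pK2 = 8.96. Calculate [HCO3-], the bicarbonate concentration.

[HCO3⁻] = 1.92 mmol/kg

α₁ = 1 / (1 + [H⁺]/K1 + K2/[H⁺]) = 1 / (1 + 10^-1.79 + 10^-1.21)
   = 1 / (1 + 0.016218 + 0.061660) = 1/1.0779 = 0.9277
[HCO3⁻] = α₁ × DIC = 0.9277 × 2.07 = 1.92 mmol/kg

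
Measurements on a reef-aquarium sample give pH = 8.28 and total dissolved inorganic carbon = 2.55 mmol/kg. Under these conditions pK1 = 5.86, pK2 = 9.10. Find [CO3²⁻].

α₂ = 1 / (1 + [H⁺]/K2 + [H⁺]²/(K1K2)) = 1 / (1 + 10^+0.82 + 10^-1.60)
   = 1 / (1 + 6.6069 + 0.025119) = 1/7.6321 = 0.1310
[CO3²⁻] = α₂ × DIC = 0.1310 × 2.55 = 0.334 mmol/kg

[CO3²⁻] = 0.334 mmol/kg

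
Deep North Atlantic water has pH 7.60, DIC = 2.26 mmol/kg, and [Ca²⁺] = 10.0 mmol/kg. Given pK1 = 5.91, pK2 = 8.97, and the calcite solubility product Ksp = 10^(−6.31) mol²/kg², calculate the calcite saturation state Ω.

Ω = 1.85

α₂ = 1 / (1 + [H⁺]/K2 + [H⁺]²/(K1K2)) = 1 / (1 + 10^+1.37 + 10^-0.32)
   = 1 / (1 + 23.442 + 0.47863) = 1/24.921 = 0.04013
[CO3²⁻] = α₂ × DIC = 0.04013 × 2.26 = 0.09069 mmol/kg
Ksp = 10^(−6.31) = 4.898×10^-7
Ω = [Ca²⁺][CO3²⁻]/Ksp = (10.0×10^-3)(9.069×10^-5) / 4.898×10^-7 = 1.85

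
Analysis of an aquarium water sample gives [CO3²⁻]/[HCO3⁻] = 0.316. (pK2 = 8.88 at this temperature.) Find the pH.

pH = 8.38

From K2 = [H⁺][CO3²⁻]/[HCO3⁻]:  pH = pK2 + log₁₀([CO3²⁻]/[HCO3⁻])
log₁₀(0.316) = -0.500
pH = 8.88 + (-0.500) = 8.38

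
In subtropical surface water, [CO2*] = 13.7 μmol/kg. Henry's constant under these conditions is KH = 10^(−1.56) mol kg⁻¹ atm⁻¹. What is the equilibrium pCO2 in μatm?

KH = 10^(−1.56) = 2.754×10^-2 mol kg⁻¹ atm⁻¹
pCO2 = [CO2*]/KH = 13.7×10^-6 / 2.754×10^-2 = 4.97×10^-4 atm = 497 μatm

pCO2 = 497 μatm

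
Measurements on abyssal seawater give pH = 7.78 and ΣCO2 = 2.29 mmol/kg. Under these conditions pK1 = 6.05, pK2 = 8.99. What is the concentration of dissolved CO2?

[CO2*] = 0.0395 mmol/kg

α₀ = 1 / (1 + K1/[H⁺] + K1K2/[H⁺]²) = 1 / (1 + 10^+1.73 + 10^+0.52)
   = 1 / (1 + 53.703 + 3.3113) = 1/58.014 = 0.01724
[CO2*] = α₀ × DIC = 0.01724 × 2.29 = 0.0395 mmol/kg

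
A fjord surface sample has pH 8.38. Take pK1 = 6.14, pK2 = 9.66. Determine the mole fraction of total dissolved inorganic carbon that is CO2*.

α₀ = 0.00544

α₀ = 1 / (1 + K1/[H⁺] + K1K2/[H⁺]²) = 1 / (1 + 10^+2.24 + 10^+0.96)
   = 1 / (1 + 173.78 + 9.1201) = 1/183.90 = 0.005438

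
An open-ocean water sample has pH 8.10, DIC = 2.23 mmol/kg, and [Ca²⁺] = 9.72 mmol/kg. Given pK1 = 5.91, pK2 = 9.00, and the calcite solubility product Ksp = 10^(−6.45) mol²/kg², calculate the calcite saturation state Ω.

α₂ = 1 / (1 + [H⁺]/K2 + [H⁺]²/(K1K2)) = 1 / (1 + 10^+0.90 + 10^-1.29)
   = 1 / (1 + 7.9433 + 0.051286) = 1/8.9946 = 0.1112
[CO3²⁻] = α₂ × DIC = 0.1112 × 2.23 = 0.2479 mmol/kg
Ksp = 10^(−6.45) = 3.548×10^-7
Ω = [Ca²⁺][CO3²⁻]/Ksp = (9.72×10^-3)(2.479×10^-4) / 3.548×10^-7 = 6.79

Ω = 6.79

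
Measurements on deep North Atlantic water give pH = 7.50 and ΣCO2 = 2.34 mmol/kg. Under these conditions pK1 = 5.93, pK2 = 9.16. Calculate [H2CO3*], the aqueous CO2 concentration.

[CO2*] = 0.0601 mmol/kg

α₀ = 1 / (1 + K1/[H⁺] + K1K2/[H⁺]²) = 1 / (1 + 10^+1.57 + 10^-0.09)
   = 1 / (1 + 37.154 + 0.81283) = 1/38.966 = 0.02566
[CO2*] = α₀ × DIC = 0.02566 × 2.34 = 0.0601 mmol/kg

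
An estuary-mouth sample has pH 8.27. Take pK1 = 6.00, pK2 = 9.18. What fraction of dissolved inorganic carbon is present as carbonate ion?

α₂ = 0.109

α₂ = 1 / (1 + [H⁺]/K2 + [H⁺]²/(K1K2)) = 1 / (1 + 10^+0.91 + 10^-1.36)
   = 1 / (1 + 8.1283 + 0.043652) = 1/9.1720 = 0.1090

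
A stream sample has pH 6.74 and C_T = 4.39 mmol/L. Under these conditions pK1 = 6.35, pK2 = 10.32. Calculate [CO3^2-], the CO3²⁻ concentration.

[CO3²⁻] = 0.820 μmol/L

α₂ = 1 / (1 + [H⁺]/K2 + [H⁺]²/(K1K2)) = 1 / (1 + 10^+3.58 + 10^+3.19)
   = 1 / (1 + 3801.9 + 1548.8) = 1/5351.7 = 0.0001869
[CO3²⁻] = α₂ × DIC = 0.0001869 × 4.39 = 0.000820 mmol/L = 0.820 μmol/L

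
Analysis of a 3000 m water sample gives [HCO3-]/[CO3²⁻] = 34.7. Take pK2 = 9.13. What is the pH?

pH = 7.59

From K2 = [H⁺][CO3²⁻]/[HCO3-]:  pH = pK2 − log₁₀([HCO3-]/[CO3²⁻])
log₁₀(34.7) = +1.540
pH = 9.13 − (+1.540) = 7.59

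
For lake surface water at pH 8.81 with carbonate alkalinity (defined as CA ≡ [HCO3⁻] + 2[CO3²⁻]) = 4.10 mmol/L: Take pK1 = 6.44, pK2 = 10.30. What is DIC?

CA = [HCO3⁻] + 2[CO3²⁻] = (α₁ + 2α₂)·DIC
At pH 8.81: [H⁺]/K1 = 10^-2.37 = 0.0042658, K2/[H⁺] = 10^-1.49 = 0.032359
α₁ = 1/(1 + 0.0042658 + 0.032359) = 1/1.0366 = 0.9647; α₂ = α₁·K2/[H⁺] = 0.03122
α₁ + 2α₂ = 1.0271
DIC = CA / (α₁ + 2α₂) = 4.10 / 1.0271 = 3.99 mmol/L

DIC = 3.99 mmol/L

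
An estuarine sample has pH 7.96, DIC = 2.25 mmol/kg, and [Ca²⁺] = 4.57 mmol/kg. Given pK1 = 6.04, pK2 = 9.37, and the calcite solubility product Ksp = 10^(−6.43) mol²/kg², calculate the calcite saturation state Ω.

α₂ = 1 / (1 + [H⁺]/K2 + [H⁺]²/(K1K2)) = 1 / (1 + 10^+1.41 + 10^-0.51)
   = 1 / (1 + 25.704 + 0.30903) = 1/27.013 = 0.03702
[CO3²⁻] = α₂ × DIC = 0.03702 × 2.25 = 0.08329 mmol/kg
Ksp = 10^(−6.43) = 3.715×10^-7
Ω = [Ca²⁺][CO3²⁻]/Ksp = (4.57×10^-3)(8.329×10^-5) / 3.715×10^-7 = 1.02

Ω = 1.02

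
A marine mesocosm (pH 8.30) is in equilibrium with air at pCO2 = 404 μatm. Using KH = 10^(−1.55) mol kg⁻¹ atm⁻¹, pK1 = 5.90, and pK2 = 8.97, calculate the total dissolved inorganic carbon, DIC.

[CO2*] = KH · pCO2 = 10^(−1.55) × 404×10^-6 = 1.139×10^-5 mol/kg
α₀ = 1/(1 + K1/[H⁺] + K1K2/[H⁺]²) = 1/(1 + 10^+2.40 + 10^+1.73) = 0.003269
DIC = [CO2*]/α₀ = 1.139×10^-5 / 0.003269 = 3.48 mmol/kg

DIC = 3.48 mmol/kg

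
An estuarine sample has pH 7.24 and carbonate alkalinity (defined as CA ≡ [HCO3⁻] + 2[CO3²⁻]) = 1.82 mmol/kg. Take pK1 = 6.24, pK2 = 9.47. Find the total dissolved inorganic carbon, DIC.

DIC = 1.99 mmol/kg

CA = [HCO3⁻] + 2[CO3²⁻] = (α₁ + 2α₂)·DIC
At pH 7.24: [H⁺]/K1 = 10^-1.00 = 0.10000, K2/[H⁺] = 10^-2.23 = 0.0058884
α₁ = 1/(1 + 0.10000 + 0.0058884) = 1/1.1059 = 0.9043; α₂ = α₁·K2/[H⁺] = 0.005325
α₁ + 2α₂ = 0.9149
DIC = CA / (α₁ + 2α₂) = 1.82 / 0.9149 = 1.99 mmol/kg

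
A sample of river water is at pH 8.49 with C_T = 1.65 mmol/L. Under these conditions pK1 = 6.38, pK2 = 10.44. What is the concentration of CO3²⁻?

α₂ = 1 / (1 + [H⁺]/K2 + [H⁺]²/(K1K2)) = 1 / (1 + 10^+1.95 + 10^-0.16)
   = 1 / (1 + 89.125 + 0.69183) = 1/90.817 = 0.01101
[CO3²⁻] = α₂ × DIC = 0.01101 × 1.65 = 0.0182 mmol/L = 18.2 μmol/L

[CO3²⁻] = 18.2 μmol/L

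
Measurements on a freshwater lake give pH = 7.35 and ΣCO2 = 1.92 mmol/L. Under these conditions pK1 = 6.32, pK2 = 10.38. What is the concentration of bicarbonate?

α₁ = 1 / (1 + [H⁺]/K1 + K2/[H⁺]) = 1 / (1 + 10^-1.03 + 10^-3.03)
   = 1 / (1 + 0.093325 + 0.00093325) = 1/1.0943 = 0.9139
[HCO3⁻] = α₁ × DIC = 0.9139 × 1.92 = 1.75 mmol/L

[HCO3⁻] = 1.75 mmol/L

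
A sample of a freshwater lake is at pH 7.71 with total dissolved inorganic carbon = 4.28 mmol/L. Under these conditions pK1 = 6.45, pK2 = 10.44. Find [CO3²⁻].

[CO3²⁻] = 7.54 μmol/L

α₂ = 1 / (1 + [H⁺]/K2 + [H⁺]²/(K1K2)) = 1 / (1 + 10^+2.73 + 10^+1.47)
   = 1 / (1 + 537.03 + 29.512) = 1/567.54 = 0.001762
[CO3²⁻] = α₂ × DIC = 0.001762 × 4.28 = 0.00754 mmol/L = 7.54 μmol/L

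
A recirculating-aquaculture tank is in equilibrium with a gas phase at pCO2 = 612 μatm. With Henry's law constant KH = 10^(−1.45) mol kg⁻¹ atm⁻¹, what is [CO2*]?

[CO2*] = 21.7 μmol/kg

KH = 10^(−1.45) = 3.548×10^-2 mol kg⁻¹ atm⁻¹
[CO2*] = KH · pCO2 = 3.548×10^-2 × 612×10^-6 atm = 2.17×10^-5 mol/kg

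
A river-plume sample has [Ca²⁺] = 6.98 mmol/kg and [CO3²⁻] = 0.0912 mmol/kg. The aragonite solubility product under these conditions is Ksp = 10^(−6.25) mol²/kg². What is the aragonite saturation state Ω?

Ω = 1.13

Ksp = 10^(−6.25) = 5.623×10^-7
Ω = [Ca²⁺][CO3²⁻]/Ksp = (6.98×10^-3)(0.0912×10^-3) / 5.623×10^-7 = 1.13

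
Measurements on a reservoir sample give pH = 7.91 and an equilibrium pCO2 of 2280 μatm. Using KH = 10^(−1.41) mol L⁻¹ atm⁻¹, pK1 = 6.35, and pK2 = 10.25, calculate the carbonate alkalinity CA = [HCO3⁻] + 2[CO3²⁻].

CA = 3.25 mmol/L

[CO2*] = KH · pCO2 = 10^(−1.41) × 2280×10^-6 = 8.870×10^-5 mol/L
α₀ = 1/(1 + K1/[H⁺] + K1K2/[H⁺]²) = 1/(1 + 10^+1.56 + 10^-0.78) = 0.02669
DIC = [CO2*]/α₀ = 8.870×10^-5 / 0.02669 = 3.324 mmol/L
CA = (α₁ + 2α₂)·DIC = (0.9689 + 2×0.004429) × 3.324 = 3.25 mmol/L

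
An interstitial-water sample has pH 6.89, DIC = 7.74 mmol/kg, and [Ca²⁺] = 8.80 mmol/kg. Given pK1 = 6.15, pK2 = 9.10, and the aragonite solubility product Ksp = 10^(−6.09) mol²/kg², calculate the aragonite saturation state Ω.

α₂ = 1 / (1 + [H⁺]/K2 + [H⁺]²/(K1K2)) = 1 / (1 + 10^+2.21 + 10^+1.47)
   = 1 / (1 + 162.18 + 29.512) = 1/192.69 = 0.005190
[CO3²⁻] = α₂ × DIC = 0.005190 × 7.74 = 0.04017 mmol/kg
Ksp = 10^(−6.09) = 8.128×10^-7
Ω = [Ca²⁺][CO3²⁻]/Ksp = (8.80×10^-3)(4.017×10^-5) / 8.128×10^-7 = 0.435

Ω = 0.435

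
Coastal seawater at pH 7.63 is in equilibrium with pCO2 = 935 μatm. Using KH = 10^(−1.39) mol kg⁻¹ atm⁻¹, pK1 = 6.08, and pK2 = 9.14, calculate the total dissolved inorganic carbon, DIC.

DIC = 1.43 mmol/kg

[CO2*] = KH · pCO2 = 10^(−1.39) × 935×10^-6 = 3.809×10^-5 mol/kg
α₀ = 1/(1 + K1/[H⁺] + K1K2/[H⁺]²) = 1/(1 + 10^+1.55 + 10^+0.04) = 0.02661
DIC = [CO2*]/α₀ = 3.809×10^-5 / 0.02661 = 1.43 mmol/kg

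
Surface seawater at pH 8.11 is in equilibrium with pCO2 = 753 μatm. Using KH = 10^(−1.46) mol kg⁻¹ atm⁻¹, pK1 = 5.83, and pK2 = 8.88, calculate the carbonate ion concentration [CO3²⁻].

[CO3²⁻] = 0.845 mmol/kg

[CO2*] = KH · pCO2 = 10^(−1.46) × 753×10^-6 = 2.611×10^-5 mol/kg
α₀ = 1/(1 + K1/[H⁺] + K1K2/[H⁺]²) = 1/(1 + 10^+2.28 + 10^+1.51) = 0.004466
DIC = [CO2*]/α₀ = 2.611×10^-5 / 0.004466 = 5.846 mmol/kg
[CO3²⁻] = α₂·DIC; α₂ = 0.1445, so [CO3²⁻] = 0.1445 × 5.846 = 0.845 mmol/kg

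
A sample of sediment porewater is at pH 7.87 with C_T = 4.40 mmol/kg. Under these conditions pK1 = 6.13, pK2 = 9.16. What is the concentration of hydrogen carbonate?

α₁ = 1 / (1 + [H⁺]/K1 + K2/[H⁺]) = 1 / (1 + 10^-1.74 + 10^-1.29)
   = 1 / (1 + 0.018197 + 0.051286) = 1/1.0695 = 0.9350
[HCO3⁻] = α₁ × DIC = 0.9350 × 4.40 = 4.11 mmol/kg

[HCO3⁻] = 4.11 mmol/kg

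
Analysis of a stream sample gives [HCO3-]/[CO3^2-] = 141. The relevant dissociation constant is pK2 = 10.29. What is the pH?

pH = 8.14

From K2 = [H⁺][CO3^2-]/[HCO3-]:  pH = pK2 − log₁₀([HCO3-]/[CO3^2-])
log₁₀(141) = +2.149
pH = 10.29 − (+2.149) = 8.14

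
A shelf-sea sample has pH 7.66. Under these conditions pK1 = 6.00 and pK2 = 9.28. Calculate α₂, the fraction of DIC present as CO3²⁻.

α₂ = 0.0229

α₂ = 1 / (1 + [H⁺]/K2 + [H⁺]²/(K1K2)) = 1 / (1 + 10^+1.62 + 10^-0.04)
   = 1 / (1 + 41.687 + 0.91201) = 1/43.599 = 0.02294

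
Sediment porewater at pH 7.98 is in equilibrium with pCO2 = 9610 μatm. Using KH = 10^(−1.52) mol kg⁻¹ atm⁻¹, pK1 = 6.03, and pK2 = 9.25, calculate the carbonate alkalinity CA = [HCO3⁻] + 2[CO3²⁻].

CA = 28.6 mmol/kg

[CO2*] = KH · pCO2 = 10^(−1.52) × 9610×10^-6 = 2.902×10^-4 mol/kg
α₀ = 1/(1 + K1/[H⁺] + K1K2/[H⁺]²) = 1/(1 + 10^+1.95 + 10^+0.68) = 0.01054
DIC = [CO2*]/α₀ = 2.902×10^-4 / 0.01054 = 27.54 mmol/kg
CA = (α₁ + 2α₂)·DIC = (0.9390 + 2×0.05043) × 27.54 = 28.6 mmol/kg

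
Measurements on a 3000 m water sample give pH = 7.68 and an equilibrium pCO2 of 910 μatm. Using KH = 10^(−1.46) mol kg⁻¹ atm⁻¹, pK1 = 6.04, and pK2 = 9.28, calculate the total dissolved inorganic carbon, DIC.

[CO2*] = KH · pCO2 = 10^(−1.46) × 910×10^-6 = 3.155×10^-5 mol/kg
α₀ = 1/(1 + K1/[H⁺] + K1K2/[H⁺]²) = 1/(1 + 10^+1.64 + 10^+0.04) = 0.02186
DIC = [CO2*]/α₀ = 3.155×10^-5 / 0.02186 = 1.44 mmol/kg

DIC = 1.44 mmol/kg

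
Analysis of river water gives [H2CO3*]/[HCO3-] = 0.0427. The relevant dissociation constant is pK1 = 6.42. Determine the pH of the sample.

From K1 = [H⁺][HCO3-]/[H2CO3*]:  pH = pK1 − log₁₀([H2CO3*]/[HCO3-])
log₁₀(0.0427) = -1.370
pH = 6.42 − (-1.370) = 7.79

pH = 7.79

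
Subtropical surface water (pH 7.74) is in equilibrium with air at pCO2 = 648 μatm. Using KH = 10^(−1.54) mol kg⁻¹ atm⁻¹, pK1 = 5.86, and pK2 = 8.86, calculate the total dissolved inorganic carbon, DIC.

DIC = 1.54 mmol/kg

[CO2*] = KH · pCO2 = 10^(−1.54) × 648×10^-6 = 1.869×10^-5 mol/kg
α₀ = 1/(1 + K1/[H⁺] + K1K2/[H⁺]²) = 1/(1 + 10^+1.88 + 10^+0.76) = 0.01210
DIC = [CO2*]/α₀ = 1.869×10^-5 / 0.01210 = 1.54 mmol/kg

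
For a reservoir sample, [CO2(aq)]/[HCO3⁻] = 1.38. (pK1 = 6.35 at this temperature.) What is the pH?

pH = 6.21

From K1 = [H⁺][HCO3⁻]/[CO2(aq)]:  pH = pK1 − log₁₀([CO2(aq)]/[HCO3⁻])
log₁₀(1.38) = +0.140
pH = 6.35 − (+0.140) = 6.21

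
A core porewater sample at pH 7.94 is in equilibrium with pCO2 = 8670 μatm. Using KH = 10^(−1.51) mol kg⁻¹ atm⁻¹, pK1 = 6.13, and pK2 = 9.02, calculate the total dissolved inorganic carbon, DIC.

[CO2*] = KH · pCO2 = 10^(−1.51) × 8670×10^-6 = 2.679×10^-4 mol/kg
α₀ = 1/(1 + K1/[H⁺] + K1K2/[H⁺]²) = 1/(1 + 10^+1.81 + 10^+0.73) = 0.01410
DIC = [CO2*]/α₀ = 2.679×10^-4 / 0.01410 = 19.0 mmol/kg

DIC = 19.0 mmol/kg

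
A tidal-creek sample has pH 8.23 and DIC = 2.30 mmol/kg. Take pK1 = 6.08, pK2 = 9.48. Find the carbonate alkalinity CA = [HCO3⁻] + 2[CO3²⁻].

CA = 2.41 mmol/kg

CA = [HCO3⁻] + 2[CO3²⁻] = (α₁ + 2α₂)·DIC
At pH 8.23: [H⁺]/K1 = 10^-2.15 = 0.0070795, K2/[H⁺] = 10^-1.25 = 0.056234
α₁ = 1/(1 + 0.0070795 + 0.056234) = 1/1.0633 = 0.9405; α₂ = α₁·K2/[H⁺] = 0.05289
α₁ + 2α₂ = 1.0462
CA = 1.0462 × 2.30 = 2.41 mmol/kg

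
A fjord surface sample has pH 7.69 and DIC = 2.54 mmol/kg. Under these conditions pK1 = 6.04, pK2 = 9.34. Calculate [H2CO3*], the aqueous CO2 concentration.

[CO2*] = 0.0544 mmol/kg

α₀ = 1 / (1 + K1/[H⁺] + K1K2/[H⁺]²) = 1 / (1 + 10^+1.65 + 10^+0.00)
   = 1 / (1 + 44.668 + 1.0000) = 1/46.668 = 0.02143
[CO2*] = α₀ × DIC = 0.02143 × 2.54 = 0.0544 mmol/kg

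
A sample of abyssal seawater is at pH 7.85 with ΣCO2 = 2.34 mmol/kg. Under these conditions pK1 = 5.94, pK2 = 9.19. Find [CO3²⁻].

[CO3²⁻] = 0.101 mmol/kg

α₂ = 1 / (1 + [H⁺]/K2 + [H⁺]²/(K1K2)) = 1 / (1 + 10^+1.34 + 10^-0.57)
   = 1 / (1 + 21.878 + 0.26915) = 1/23.147 = 0.04320
[CO3²⁻] = α₂ × DIC = 0.04320 × 2.34 = 0.101 mmol/kg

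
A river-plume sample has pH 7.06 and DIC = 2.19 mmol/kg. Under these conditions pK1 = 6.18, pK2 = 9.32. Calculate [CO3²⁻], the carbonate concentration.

[CO3²⁻] = 10.6 μmol/kg

α₂ = 1 / (1 + [H⁺]/K2 + [H⁺]²/(K1K2)) = 1 / (1 + 10^+2.26 + 10^+1.38)
   = 1 / (1 + 181.97 + 23.988) = 1/206.96 = 0.004832
[CO3²⁻] = α₂ × DIC = 0.004832 × 2.19 = 0.0106 mmol/kg = 10.6 μmol/kg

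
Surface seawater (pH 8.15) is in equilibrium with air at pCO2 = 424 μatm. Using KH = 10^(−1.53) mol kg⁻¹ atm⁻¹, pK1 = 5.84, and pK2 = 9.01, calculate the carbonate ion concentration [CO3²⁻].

[CO3²⁻] = 0.353 mmol/kg

[CO2*] = KH · pCO2 = 10^(−1.53) × 424×10^-6 = 1.251×10^-5 mol/kg
α₀ = 1/(1 + K1/[H⁺] + K1K2/[H⁺]²) = 1/(1 + 10^+2.31 + 10^+1.45) = 0.004285
DIC = [CO2*]/α₀ = 1.251×10^-5 / 0.004285 = 2.920 mmol/kg
[CO3²⁻] = α₂·DIC; α₂ = 0.1208, so [CO3²⁻] = 0.1208 × 2.920 = 0.353 mmol/kg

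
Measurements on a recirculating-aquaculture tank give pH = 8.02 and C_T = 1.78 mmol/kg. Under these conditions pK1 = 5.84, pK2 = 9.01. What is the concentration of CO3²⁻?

α₂ = 1 / (1 + [H⁺]/K2 + [H⁺]²/(K1K2)) = 1 / (1 + 10^+0.99 + 10^-1.19)
   = 1 / (1 + 9.7724 + 0.064565) = 1/10.837 = 0.09228
[CO3²⁻] = α₂ × DIC = 0.09228 × 1.78 = 0.164 mmol/kg

[CO3²⁻] = 0.164 mmol/kg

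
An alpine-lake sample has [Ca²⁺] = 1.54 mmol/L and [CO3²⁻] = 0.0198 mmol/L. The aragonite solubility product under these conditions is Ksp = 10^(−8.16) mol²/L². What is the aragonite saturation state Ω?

Ω = 4.41

Ksp = 10^(−8.16) = 6.918×10^-9
Ω = [Ca²⁺][CO3²⁻]/Ksp = (1.54×10^-3)(0.0198×10^-3) / 6.918×10^-9 = 4.41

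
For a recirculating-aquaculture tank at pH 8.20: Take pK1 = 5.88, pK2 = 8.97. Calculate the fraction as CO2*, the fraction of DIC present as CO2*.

α₀ = 0.00407

α₀ = 1 / (1 + K1/[H⁺] + K1K2/[H⁺]²) = 1 / (1 + 10^+2.32 + 10^+1.55)
   = 1 / (1 + 208.93 + 35.481) = 1/245.41 = 0.004075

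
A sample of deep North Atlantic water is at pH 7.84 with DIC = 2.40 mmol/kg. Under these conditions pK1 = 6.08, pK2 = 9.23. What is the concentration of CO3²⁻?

α₂ = 1 / (1 + [H⁺]/K2 + [H⁺]²/(K1K2)) = 1 / (1 + 10^+1.39 + 10^-0.37)
   = 1 / (1 + 24.547 + 0.42658) = 1/25.974 = 0.03850
[CO3²⁻] = α₂ × DIC = 0.03850 × 2.40 = 0.0924 mmol/kg

[CO3²⁻] = 0.0924 mmol/kg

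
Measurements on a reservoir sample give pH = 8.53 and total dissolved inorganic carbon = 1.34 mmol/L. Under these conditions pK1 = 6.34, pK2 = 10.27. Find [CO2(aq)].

α₀ = 1 / (1 + K1/[H⁺] + K1K2/[H⁺]²) = 1 / (1 + 10^+2.19 + 10^+0.45)
   = 1 / (1 + 154.88 + 2.8184) = 1/158.70 = 0.006301
[CO2*] = α₀ × DIC = 0.006301 × 1.34 = 0.00844 mmol/L = 8.44 μmol/L

[CO2*] = 8.44 μmol/L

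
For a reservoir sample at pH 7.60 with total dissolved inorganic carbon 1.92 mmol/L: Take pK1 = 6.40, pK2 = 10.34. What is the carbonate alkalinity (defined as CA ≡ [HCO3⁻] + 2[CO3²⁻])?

CA = [HCO3⁻] + 2[CO3²⁻] = (α₁ + 2α₂)·DIC
At pH 7.60: [H⁺]/K1 = 10^-1.20 = 0.063096, K2/[H⁺] = 10^-2.74 = 0.0018197
α₁ = 1/(1 + 0.063096 + 0.0018197) = 1/1.0649 = 0.9390; α₂ = α₁·K2/[H⁺] = 0.001709
α₁ + 2α₂ = 0.9425
CA = 0.9425 × 1.92 = 1.81 mmol/L

CA = 1.81 mmol/L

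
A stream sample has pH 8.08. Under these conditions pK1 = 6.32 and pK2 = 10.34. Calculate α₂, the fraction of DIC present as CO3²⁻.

α₂ = 0.00537

α₂ = 1 / (1 + [H⁺]/K2 + [H⁺]²/(K1K2)) = 1 / (1 + 10^+2.26 + 10^+0.50)
   = 1 / (1 + 181.97 + 3.1623) = 1/186.13 = 0.005373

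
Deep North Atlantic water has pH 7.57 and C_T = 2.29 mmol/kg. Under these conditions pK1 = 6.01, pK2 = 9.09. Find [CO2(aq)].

α₀ = 1 / (1 + K1/[H⁺] + K1K2/[H⁺]²) = 1 / (1 + 10^+1.56 + 10^+0.04)
   = 1 / (1 + 36.308 + 1.0965) = 1/38.404 = 0.02604
[CO2*] = α₀ × DIC = 0.02604 × 2.29 = 0.0596 mmol/kg

[CO2*] = 0.0596 mmol/kg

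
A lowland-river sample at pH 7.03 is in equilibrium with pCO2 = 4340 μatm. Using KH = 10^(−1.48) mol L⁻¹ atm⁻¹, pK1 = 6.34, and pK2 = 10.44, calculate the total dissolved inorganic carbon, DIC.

[CO2*] = KH · pCO2 = 10^(−1.48) × 4340×10^-6 = 1.437×10^-4 mol/L
α₀ = 1/(1 + K1/[H⁺] + K1K2/[H⁺]²) = 1/(1 + 10^+0.69 + 10^-2.72) = 0.1695
DIC = [CO2*]/α₀ = 1.437×10^-4 / 0.1695 = 0.848 mmol/L

DIC = 0.848 mmol/L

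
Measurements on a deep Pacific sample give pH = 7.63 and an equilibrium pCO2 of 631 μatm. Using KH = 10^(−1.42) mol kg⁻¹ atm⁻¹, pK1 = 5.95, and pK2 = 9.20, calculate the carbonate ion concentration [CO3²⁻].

[CO3²⁻] = 0.0309 mmol/kg

[CO2*] = KH · pCO2 = 10^(−1.42) × 631×10^-6 = 2.399×10^-5 mol/kg
α₀ = 1/(1 + K1/[H⁺] + K1K2/[H⁺]²) = 1/(1 + 10^+1.68 + 10^+0.11) = 0.01994
DIC = [CO2*]/α₀ = 2.399×10^-5 / 0.01994 = 1.203 mmol/kg
[CO3²⁻] = α₂·DIC; α₂ = 0.02569, so [CO3²⁻] = 0.02569 × 1.203 = 0.0309 mmol/kg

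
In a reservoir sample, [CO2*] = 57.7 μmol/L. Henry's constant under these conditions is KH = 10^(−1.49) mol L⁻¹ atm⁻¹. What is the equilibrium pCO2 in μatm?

KH = 10^(−1.49) = 3.236×10^-2 mol L⁻¹ atm⁻¹
pCO2 = [CO2*]/KH = 57.7×10^-6 / 3.236×10^-2 = 1.78×10^-3 atm = 1780 μatm

pCO2 = 1780 μatm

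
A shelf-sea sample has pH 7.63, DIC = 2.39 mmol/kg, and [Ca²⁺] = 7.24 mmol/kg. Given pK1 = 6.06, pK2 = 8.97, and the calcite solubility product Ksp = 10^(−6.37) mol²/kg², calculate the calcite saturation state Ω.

Ω = 1.73

α₂ = 1 / (1 + [H⁺]/K2 + [H⁺]²/(K1K2)) = 1 / (1 + 10^+1.34 + 10^-0.23)
   = 1 / (1 + 21.878 + 0.58884) = 1/23.466 = 0.04261
[CO3²⁻] = α₂ × DIC = 0.04261 × 2.39 = 0.1018 mmol/kg
Ksp = 10^(−6.37) = 4.266×10^-7
Ω = [Ca²⁺][CO3²⁻]/Ksp = (7.24×10^-3)(1.018×10^-4) / 4.266×10^-7 = 1.73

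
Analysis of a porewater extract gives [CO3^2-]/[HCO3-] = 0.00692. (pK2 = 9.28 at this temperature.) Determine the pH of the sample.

pH = 7.12

From K2 = [H⁺][CO3^2-]/[HCO3-]:  pH = pK2 + log₁₀([CO3^2-]/[HCO3-])
log₁₀(0.00692) = -2.160
pH = 9.28 + (-2.160) = 7.12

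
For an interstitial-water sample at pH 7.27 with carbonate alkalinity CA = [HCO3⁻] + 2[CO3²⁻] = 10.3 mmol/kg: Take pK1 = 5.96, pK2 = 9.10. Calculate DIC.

CA = [HCO3⁻] + 2[CO3²⁻] = (α₁ + 2α₂)·DIC
At pH 7.27: [H⁺]/K1 = 10^-1.31 = 0.048978, K2/[H⁺] = 10^-1.83 = 0.014791
α₁ = 1/(1 + 0.048978 + 0.014791) = 1/1.0638 = 0.9401; α₂ = α₁·K2/[H⁺] = 0.01390
α₁ + 2α₂ = 0.9679
DIC = CA / (α₁ + 2α₂) = 10.3 / 0.9679 = 10.6 mmol/kg

DIC = 10.6 mmol/kg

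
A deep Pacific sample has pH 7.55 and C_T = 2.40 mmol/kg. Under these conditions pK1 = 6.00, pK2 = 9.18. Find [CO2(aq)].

[CO2*] = 0.0643 mmol/kg

α₀ = 1 / (1 + K1/[H⁺] + K1K2/[H⁺]²) = 1 / (1 + 10^+1.55 + 10^-0.08)
   = 1 / (1 + 35.481 + 0.83176) = 1/37.313 = 0.02680
[CO2*] = α₀ × DIC = 0.02680 × 2.40 = 0.0643 mmol/kg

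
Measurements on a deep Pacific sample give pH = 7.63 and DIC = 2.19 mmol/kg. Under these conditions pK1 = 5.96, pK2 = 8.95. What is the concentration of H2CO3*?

α₀ = 1 / (1 + K1/[H⁺] + K1K2/[H⁺]²) = 1 / (1 + 10^+1.67 + 10^+0.35)
   = 1 / (1 + 46.774 + 2.2387) = 1/50.012 = 0.02000
[CO2*] = α₀ × DIC = 0.02000 × 2.19 = 0.0438 mmol/kg

[CO2*] = 0.0438 mmol/kg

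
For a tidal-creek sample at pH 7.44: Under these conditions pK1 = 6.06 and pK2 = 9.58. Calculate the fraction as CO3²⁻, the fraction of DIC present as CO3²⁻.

α₂ = 1 / (1 + [H⁺]/K2 + [H⁺]²/(K1K2)) = 1 / (1 + 10^+2.14 + 10^+0.76)
   = 1 / (1 + 138.04 + 5.7544) = 1/144.79 = 0.006906

α₂ = 0.00691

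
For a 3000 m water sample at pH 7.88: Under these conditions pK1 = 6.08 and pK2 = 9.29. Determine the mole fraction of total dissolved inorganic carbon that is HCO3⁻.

α₁ = 1 / (1 + [H⁺]/K1 + K2/[H⁺]) = 1 / (1 + 10^-1.80 + 10^-1.41)
   = 1 / (1 + 0.015849 + 0.038905) = 1/1.0548 = 0.9481

α₁ = 0.948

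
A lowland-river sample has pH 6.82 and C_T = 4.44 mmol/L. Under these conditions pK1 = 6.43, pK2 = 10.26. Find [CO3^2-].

α₂ = 1 / (1 + [H⁺]/K2 + [H⁺]²/(K1K2)) = 1 / (1 + 10^+3.44 + 10^+3.05)
   = 1 / (1 + 2754.2 + 1122.0) = 1/3877.2 = 0.0002579
[CO3²⁻] = α₂ × DIC = 0.0002579 × 4.44 = 0.00115 mmol/L = 1.15 μmol/L

[CO3²⁻] = 1.15 μmol/L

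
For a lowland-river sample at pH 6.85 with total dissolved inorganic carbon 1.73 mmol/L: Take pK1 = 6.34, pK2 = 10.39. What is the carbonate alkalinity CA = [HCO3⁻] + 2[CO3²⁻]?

CA = 1.32 mmol/L

CA = [HCO3⁻] + 2[CO3²⁻] = (α₁ + 2α₂)·DIC
At pH 6.85: [H⁺]/K1 = 10^-0.51 = 0.30903, K2/[H⁺] = 10^-3.54 = 0.00028840
α₁ = 1/(1 + 0.30903 + 0.00028840) = 1/1.3093 = 0.7638; α₂ = α₁·K2/[H⁺] = 0.0002203
α₁ + 2α₂ = 0.7642
CA = 0.7642 × 1.73 = 1.32 mmol/L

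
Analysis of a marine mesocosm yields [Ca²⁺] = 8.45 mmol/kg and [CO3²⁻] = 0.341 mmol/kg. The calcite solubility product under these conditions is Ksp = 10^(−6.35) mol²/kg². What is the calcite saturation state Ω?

Ksp = 10^(−6.35) = 4.467×10^-7
Ω = [Ca²⁺][CO3²⁻]/Ksp = (8.45×10^-3)(0.341×10^-3) / 4.467×10^-7 = 6.45

Ω = 6.45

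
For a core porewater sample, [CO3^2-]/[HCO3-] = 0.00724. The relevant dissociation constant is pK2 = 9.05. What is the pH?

pH = 6.91

From K2 = [H⁺][CO3^2-]/[HCO3-]:  pH = pK2 + log₁₀([CO3^2-]/[HCO3-])
log₁₀(0.00724) = -2.140
pH = 9.05 + (-2.140) = 6.91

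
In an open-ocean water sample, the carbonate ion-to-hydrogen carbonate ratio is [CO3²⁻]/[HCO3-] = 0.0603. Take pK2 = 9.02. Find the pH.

From K2 = [H⁺][CO3²⁻]/[HCO3-]:  pH = pK2 + log₁₀([CO3²⁻]/[HCO3-])
log₁₀(0.0603) = -1.220
pH = 9.02 + (-1.220) = 7.80

pH = 7.80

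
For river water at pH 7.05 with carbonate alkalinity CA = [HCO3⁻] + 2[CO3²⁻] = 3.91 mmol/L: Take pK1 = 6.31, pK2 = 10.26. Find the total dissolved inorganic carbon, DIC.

CA = [HCO3⁻] + 2[CO3²⁻] = (α₁ + 2α₂)·DIC
At pH 7.05: [H⁺]/K1 = 10^-0.74 = 0.18197, K2/[H⁺] = 10^-3.21 = 0.00061660
α₁ = 1/(1 + 0.18197 + 0.00061660) = 1/1.1826 = 0.8456; α₂ = α₁·K2/[H⁺] = 0.0005214
α₁ + 2α₂ = 0.8466
DIC = CA / (α₁ + 2α₂) = 3.91 / 0.8466 = 4.62 mmol/L

DIC = 4.62 mmol/L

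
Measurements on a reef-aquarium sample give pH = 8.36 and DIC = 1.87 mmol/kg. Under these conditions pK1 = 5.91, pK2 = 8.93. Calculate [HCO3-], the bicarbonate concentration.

[HCO3⁻] = 1.47 mmol/kg

α₁ = 1 / (1 + [H⁺]/K1 + K2/[H⁺]) = 1 / (1 + 10^-2.45 + 10^-0.57)
   = 1 / (1 + 0.0035481 + 0.26915) = 1/1.2727 = 0.7857
[HCO3⁻] = α₁ × DIC = 0.7857 × 1.87 = 1.47 mmol/kg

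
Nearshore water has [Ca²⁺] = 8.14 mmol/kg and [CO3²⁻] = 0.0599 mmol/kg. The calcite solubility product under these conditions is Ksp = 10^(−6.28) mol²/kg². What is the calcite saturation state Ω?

Ω = 0.929

Ksp = 10^(−6.28) = 5.248×10^-7
Ω = [Ca²⁺][CO3²⁻]/Ksp = (8.14×10^-3)(0.0599×10^-3) / 5.248×10^-7 = 0.929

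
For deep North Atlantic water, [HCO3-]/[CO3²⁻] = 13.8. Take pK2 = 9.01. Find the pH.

pH = 7.87

From K2 = [H⁺][CO3²⁻]/[HCO3-]:  pH = pK2 − log₁₀([HCO3-]/[CO3²⁻])
log₁₀(13.8) = +1.140
pH = 9.01 − (+1.140) = 7.87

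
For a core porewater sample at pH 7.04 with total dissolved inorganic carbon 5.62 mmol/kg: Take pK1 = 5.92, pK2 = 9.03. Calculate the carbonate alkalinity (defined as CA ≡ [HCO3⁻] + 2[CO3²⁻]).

CA = [HCO3⁻] + 2[CO3²⁻] = (α₁ + 2α₂)·DIC
At pH 7.04: [H⁺]/K1 = 10^-1.12 = 0.075858, K2/[H⁺] = 10^-1.99 = 0.010233
α₁ = 1/(1 + 0.075858 + 0.010233) = 1/1.0861 = 0.9207; α₂ = α₁·K2/[H⁺] = 0.009422
α₁ + 2α₂ = 0.9396
CA = 0.9396 × 5.62 = 5.28 mmol/kg

CA = 5.28 mmol/kg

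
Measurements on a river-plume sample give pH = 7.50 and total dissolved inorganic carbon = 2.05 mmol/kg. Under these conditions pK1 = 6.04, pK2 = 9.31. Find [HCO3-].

α₁ = 1 / (1 + [H⁺]/K1 + K2/[H⁺]) = 1 / (1 + 10^-1.46 + 10^-1.81)
   = 1 / (1 + 0.034674 + 0.015488) = 1/1.0502 = 0.9522
[HCO3⁻] = α₁ × DIC = 0.9522 × 2.05 = 1.95 mmol/kg

[HCO3⁻] = 1.95 mmol/kg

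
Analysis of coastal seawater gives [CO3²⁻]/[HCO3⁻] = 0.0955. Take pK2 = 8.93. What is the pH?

From K2 = [H⁺][CO3²⁻]/[HCO3⁻]:  pH = pK2 + log₁₀([CO3²⁻]/[HCO3⁻])
log₁₀(0.0955) = -1.020
pH = 8.93 + (-1.020) = 7.91

pH = 7.91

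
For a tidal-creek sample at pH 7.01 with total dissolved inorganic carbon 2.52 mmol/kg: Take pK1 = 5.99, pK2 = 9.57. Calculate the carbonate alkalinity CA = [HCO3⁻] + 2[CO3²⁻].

CA = 2.31 mmol/kg

CA = [HCO3⁻] + 2[CO3²⁻] = (α₁ + 2α₂)·DIC
At pH 7.01: [H⁺]/K1 = 10^-1.02 = 0.095499, K2/[H⁺] = 10^-2.56 = 0.0027542
α₁ = 1/(1 + 0.095499 + 0.0027542) = 1/1.0983 = 0.9105; α₂ = α₁·K2/[H⁺] = 0.002508
α₁ + 2α₂ = 0.9156
CA = 0.9156 × 2.52 = 2.31 mmol/kg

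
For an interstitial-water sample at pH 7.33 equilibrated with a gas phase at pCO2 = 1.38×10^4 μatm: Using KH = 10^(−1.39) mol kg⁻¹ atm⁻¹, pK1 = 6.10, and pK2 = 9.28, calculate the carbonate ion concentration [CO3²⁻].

[CO2*] = KH · pCO2 = 10^(−1.39) × 1.38×10^4×10^-6 = 5.622×10^-4 mol/kg
α₀ = 1/(1 + K1/[H⁺] + K1K2/[H⁺]²) = 1/(1 + 10^+1.23 + 10^-0.72) = 0.05503
DIC = [CO2*]/α₀ = 5.622×10^-4 / 0.05503 = 10.22 mmol/kg
[CO3²⁻] = α₂·DIC; α₂ = 0.01049, so [CO3²⁻] = 0.01049 × 10.22 = 0.107 mmol/kg

[CO3²⁻] = 0.107 mmol/kg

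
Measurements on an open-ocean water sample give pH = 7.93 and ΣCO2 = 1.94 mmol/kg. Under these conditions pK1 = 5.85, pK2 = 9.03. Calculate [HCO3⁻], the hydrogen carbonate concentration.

α₁ = 1 / (1 + [H⁺]/K1 + K2/[H⁺]) = 1 / (1 + 10^-2.08 + 10^-1.10)
   = 1 / (1 + 0.0083176 + 0.079433) = 1/1.0878 = 0.9193
[HCO3⁻] = α₁ × DIC = 0.9193 × 1.94 = 1.78 mmol/kg

[HCO3⁻] = 1.78 mmol/kg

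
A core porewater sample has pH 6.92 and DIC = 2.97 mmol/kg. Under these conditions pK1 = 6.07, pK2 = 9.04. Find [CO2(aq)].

α₀ = 1 / (1 + K1/[H⁺] + K1K2/[H⁺]²) = 1 / (1 + 10^+0.85 + 10^-1.27)
   = 1 / (1 + 7.0795 + 0.053703) = 1/8.1332 = 0.1230
[CO2*] = α₀ × DIC = 0.1230 × 2.97 = 0.365 mmol/kg

[CO2*] = 0.365 mmol/kg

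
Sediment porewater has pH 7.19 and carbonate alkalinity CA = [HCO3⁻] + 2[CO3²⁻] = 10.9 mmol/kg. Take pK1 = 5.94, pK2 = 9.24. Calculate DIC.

CA = [HCO3⁻] + 2[CO3²⁻] = (α₁ + 2α₂)·DIC
At pH 7.19: [H⁺]/K1 = 10^-1.25 = 0.056234, K2/[H⁺] = 10^-2.05 = 0.0089125
α₁ = 1/(1 + 0.056234 + 0.0089125) = 1/1.0651 = 0.9388; α₂ = α₁·K2/[H⁺] = 0.008367
α₁ + 2α₂ = 0.9556
DIC = CA / (α₁ + 2α₂) = 10.9 / 0.9556 = 11.4 mmol/kg

DIC = 11.4 mmol/kg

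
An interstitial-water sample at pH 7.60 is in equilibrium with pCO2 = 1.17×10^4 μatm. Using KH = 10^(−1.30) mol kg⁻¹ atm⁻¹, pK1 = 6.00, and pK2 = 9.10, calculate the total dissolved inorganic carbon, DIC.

[CO2*] = KH · pCO2 = 10^(−1.30) × 1.17×10^4×10^-6 = 5.864×10^-4 mol/kg
α₀ = 1/(1 + K1/[H⁺] + K1K2/[H⁺]²) = 1/(1 + 10^+1.60 + 10^+0.10) = 0.02377
DIC = [CO2*]/α₀ = 5.864×10^-4 / 0.02377 = 24.7 mmol/kg

DIC = 24.7 mmol/kg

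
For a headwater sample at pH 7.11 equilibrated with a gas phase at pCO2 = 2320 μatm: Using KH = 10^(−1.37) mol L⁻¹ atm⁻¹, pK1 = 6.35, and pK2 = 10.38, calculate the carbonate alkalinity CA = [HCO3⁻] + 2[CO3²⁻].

[CO2*] = KH · pCO2 = 10^(−1.37) × 2320×10^-6 = 9.897×10^-5 mol/L
α₀ = 1/(1 + K1/[H⁺] + K1K2/[H⁺]²) = 1/(1 + 10^+0.76 + 10^-2.51) = 0.1480
DIC = [CO2*]/α₀ = 9.897×10^-5 / 0.1480 = 0.6688 mmol/L
CA = (α₁ + 2α₂)·DIC = (0.8516 + 2×0.0004573) × 0.6688 = 0.570 mmol/L

CA = 0.570 mmol/L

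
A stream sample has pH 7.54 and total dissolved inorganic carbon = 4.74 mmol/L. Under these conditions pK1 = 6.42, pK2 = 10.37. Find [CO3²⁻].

α₂ = 1 / (1 + [H⁺]/K2 + [H⁺]²/(K1K2)) = 1 / (1 + 10^+2.83 + 10^+1.71)
   = 1 / (1 + 676.08 + 51.286) = 1/728.37 = 0.001373
[CO3²⁻] = α₂ × DIC = 0.001373 × 4.74 = 0.00651 mmol/L = 6.51 μmol/L

[CO3²⁻] = 6.51 μmol/L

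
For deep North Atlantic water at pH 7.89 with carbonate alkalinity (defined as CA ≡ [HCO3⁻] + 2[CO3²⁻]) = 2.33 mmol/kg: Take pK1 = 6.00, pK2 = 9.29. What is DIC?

CA = [HCO3⁻] + 2[CO3²⁻] = (α₁ + 2α₂)·DIC
At pH 7.89: [H⁺]/K1 = 10^-1.89 = 0.012882, K2/[H⁺] = 10^-1.40 = 0.039811
α₁ = 1/(1 + 0.012882 + 0.039811) = 1/1.0527 = 0.9499; α₂ = α₁·K2/[H⁺] = 0.03782
α₁ + 2α₂ = 1.0256
DIC = CA / (α₁ + 2α₂) = 2.33 / 1.0256 = 2.27 mmol/kg

DIC = 2.27 mmol/kg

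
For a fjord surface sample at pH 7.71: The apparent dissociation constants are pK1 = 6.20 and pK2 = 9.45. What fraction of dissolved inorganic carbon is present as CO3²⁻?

α₂ = 1 / (1 + [H⁺]/K2 + [H⁺]²/(K1K2)) = 1 / (1 + 10^+1.74 + 10^+0.23)
   = 1 / (1 + 54.954 + 1.6982) = 1/57.652 = 0.01735

α₂ = 0.0173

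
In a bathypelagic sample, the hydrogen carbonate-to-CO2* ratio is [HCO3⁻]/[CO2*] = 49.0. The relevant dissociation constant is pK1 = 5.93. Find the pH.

pH = 7.62

From K1 = [H⁺][HCO3⁻]/[CO2*]:  pH = pK1 + log₁₀([HCO3⁻]/[CO2*])
log₁₀(49.0) = +1.690
pH = 5.93 + (+1.690) = 7.62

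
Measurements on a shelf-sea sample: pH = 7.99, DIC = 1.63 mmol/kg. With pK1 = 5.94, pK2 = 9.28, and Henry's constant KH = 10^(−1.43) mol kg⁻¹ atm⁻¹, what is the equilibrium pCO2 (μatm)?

pCO2 = 369 μatm

α₀ = 1 / (1 + K1/[H⁺] + K1K2/[H⁺]²) = 1 / (1 + 10^+2.05 + 10^+0.76)
   = 1 / (1 + 112.20 + 5.7544) = 1/118.96 = 0.008406
[CO2*] = α₀ × DIC = 0.008406 × 1.63 = 0.01370 mmol/kg = 13.70 μmol/kg
pCO2 = [CO2*]/KH = 1.370×10^-5 / 3.715×10^-2 = 369 μatm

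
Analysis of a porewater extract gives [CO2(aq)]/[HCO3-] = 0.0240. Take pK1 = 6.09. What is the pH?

From K1 = [H⁺][HCO3-]/[CO2(aq)]:  pH = pK1 − log₁₀([CO2(aq)]/[HCO3-])
log₁₀(0.0240) = -1.620
pH = 6.09 − (-1.620) = 7.71

pH = 7.71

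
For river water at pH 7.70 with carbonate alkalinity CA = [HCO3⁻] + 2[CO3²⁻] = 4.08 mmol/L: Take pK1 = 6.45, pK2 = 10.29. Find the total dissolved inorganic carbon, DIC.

DIC = 4.30 mmol/L

CA = [HCO3⁻] + 2[CO3²⁻] = (α₁ + 2α₂)·DIC
At pH 7.70: [H⁺]/K1 = 10^-1.25 = 0.056234, K2/[H⁺] = 10^-2.59 = 0.0025704
α₁ = 1/(1 + 0.056234 + 0.0025704) = 1/1.0588 = 0.9445; α₂ = α₁·K2/[H⁺] = 0.002428
α₁ + 2α₂ = 0.9493
DIC = CA / (α₁ + 2α₂) = 4.08 / 0.9493 = 4.30 mmol/L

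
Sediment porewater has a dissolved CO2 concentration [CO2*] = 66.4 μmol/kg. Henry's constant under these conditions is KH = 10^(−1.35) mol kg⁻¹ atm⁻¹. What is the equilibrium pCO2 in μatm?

KH = 10^(−1.35) = 4.467×10^-2 mol kg⁻¹ atm⁻¹
pCO2 = [CO2*]/KH = 66.4×10^-6 / 4.467×10^-2 = 1.49×10^-3 atm = 1490 μatm

pCO2 = 1490 μatm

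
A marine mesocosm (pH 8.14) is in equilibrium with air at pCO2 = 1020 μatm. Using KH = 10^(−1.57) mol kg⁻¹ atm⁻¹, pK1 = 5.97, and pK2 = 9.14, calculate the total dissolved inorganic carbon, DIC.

[CO2*] = KH · pCO2 = 10^(−1.57) × 1020×10^-6 = 2.745×10^-5 mol/kg
α₀ = 1/(1 + K1/[H⁺] + K1K2/[H⁺]²) = 1/(1 + 10^+2.17 + 10^+1.17) = 0.006109
DIC = [CO2*]/α₀ = 2.745×10^-5 / 0.006109 = 4.49 mmol/kg

DIC = 4.49 mmol/kg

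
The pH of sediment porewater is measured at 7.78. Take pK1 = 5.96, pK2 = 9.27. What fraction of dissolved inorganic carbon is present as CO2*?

α₀ = 0.0144

α₀ = 1 / (1 + K1/[H⁺] + K1K2/[H⁺]²) = 1 / (1 + 10^+1.82 + 10^+0.33)
   = 1 / (1 + 66.069 + 2.1380) = 1/69.207 = 0.01445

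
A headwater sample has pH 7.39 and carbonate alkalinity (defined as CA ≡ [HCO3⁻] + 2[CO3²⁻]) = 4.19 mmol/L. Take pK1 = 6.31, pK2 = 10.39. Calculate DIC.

DIC = 4.53 mmol/L

CA = [HCO3⁻] + 2[CO3²⁻] = (α₁ + 2α₂)·DIC
At pH 7.39: [H⁺]/K1 = 10^-1.08 = 0.083176, K2/[H⁺] = 10^-3.00 = 0.0010000
α₁ = 1/(1 + 0.083176 + 0.0010000) = 1/1.0842 = 0.9224; α₂ = α₁·K2/[H⁺] = 0.0009224
α₁ + 2α₂ = 0.9242
DIC = CA / (α₁ + 2α₂) = 4.19 / 0.9242 = 4.53 mmol/L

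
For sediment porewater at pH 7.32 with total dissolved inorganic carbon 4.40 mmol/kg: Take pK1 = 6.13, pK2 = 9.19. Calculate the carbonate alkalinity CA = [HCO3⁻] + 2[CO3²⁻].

CA = 4.19 mmol/kg

CA = [HCO3⁻] + 2[CO3²⁻] = (α₁ + 2α₂)·DIC
At pH 7.32: [H⁺]/K1 = 10^-1.19 = 0.064565, K2/[H⁺] = 10^-1.87 = 0.013490
α₁ = 1/(1 + 0.064565 + 0.013490) = 1/1.0781 = 0.9276; α₂ = α₁·K2/[H⁺] = 0.01251
α₁ + 2α₂ = 0.9526
CA = 0.9526 × 4.40 = 4.19 mmol/kg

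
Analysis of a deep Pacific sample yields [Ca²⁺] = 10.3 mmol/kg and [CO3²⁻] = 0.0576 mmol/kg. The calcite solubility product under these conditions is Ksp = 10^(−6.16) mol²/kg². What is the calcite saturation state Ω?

Ksp = 10^(−6.16) = 6.918×10^-7
Ω = [Ca²⁺][CO3²⁻]/Ksp = (10.3×10^-3)(0.0576×10^-3) / 6.918×10^-7 = 0.858

Ω = 0.858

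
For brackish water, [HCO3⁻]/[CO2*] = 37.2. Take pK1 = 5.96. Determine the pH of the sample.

pH = 7.53

From K1 = [H⁺][HCO3⁻]/[CO2*]:  pH = pK1 + log₁₀([HCO3⁻]/[CO2*])
log₁₀(37.2) = +1.571
pH = 5.96 + (+1.571) = 7.53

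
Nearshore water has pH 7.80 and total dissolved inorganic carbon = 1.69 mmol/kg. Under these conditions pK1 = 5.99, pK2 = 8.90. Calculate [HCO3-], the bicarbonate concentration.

[HCO3⁻] = 1.54 mmol/kg

α₁ = 1 / (1 + [H⁺]/K1 + K2/[H⁺]) = 1 / (1 + 10^-1.81 + 10^-1.10)
   = 1 / (1 + 0.015488 + 0.079433) = 1/1.0949 = 0.9133
[HCO3⁻] = α₁ × DIC = 0.9133 × 1.69 = 1.54 mmol/kg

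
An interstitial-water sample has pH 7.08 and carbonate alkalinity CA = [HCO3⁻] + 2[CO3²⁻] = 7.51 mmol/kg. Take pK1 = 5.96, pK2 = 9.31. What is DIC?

CA = [HCO3⁻] + 2[CO3²⁻] = (α₁ + 2α₂)·DIC
At pH 7.08: [H⁺]/K1 = 10^-1.12 = 0.075858, K2/[H⁺] = 10^-2.23 = 0.0058884
α₁ = 1/(1 + 0.075858 + 0.0058884) = 1/1.0817 = 0.9244; α₂ = α₁·K2/[H⁺] = 0.005443
α₁ + 2α₂ = 0.9353
DIC = CA / (α₁ + 2α₂) = 7.51 / 0.9353 = 8.03 mmol/kg

DIC = 8.03 mmol/kg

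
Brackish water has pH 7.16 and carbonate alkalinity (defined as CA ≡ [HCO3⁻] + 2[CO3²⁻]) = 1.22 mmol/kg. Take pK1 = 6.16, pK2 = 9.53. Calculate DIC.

DIC = 1.34 mmol/kg

CA = [HCO3⁻] + 2[CO3²⁻] = (α₁ + 2α₂)·DIC
At pH 7.16: [H⁺]/K1 = 10^-1.00 = 0.10000, K2/[H⁺] = 10^-2.37 = 0.0042658
α₁ = 1/(1 + 0.10000 + 0.0042658) = 1/1.1043 = 0.9056; α₂ = α₁·K2/[H⁺] = 0.003863
α₁ + 2α₂ = 0.9133
DIC = CA / (α₁ + 2α₂) = 1.22 / 0.9133 = 1.34 mmol/kg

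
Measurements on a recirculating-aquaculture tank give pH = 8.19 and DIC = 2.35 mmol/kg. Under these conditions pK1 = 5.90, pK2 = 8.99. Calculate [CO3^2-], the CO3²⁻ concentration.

α₂ = 1 / (1 + [H⁺]/K2 + [H⁺]²/(K1K2)) = 1 / (1 + 10^+0.80 + 10^-1.49)
   = 1 / (1 + 6.3096 + 0.032359) = 1/7.3419 = 0.1362
[CO3²⁻] = α₂ × DIC = 0.1362 × 2.35 = 0.320 mmol/kg

[CO3²⁻] = 0.320 mmol/kg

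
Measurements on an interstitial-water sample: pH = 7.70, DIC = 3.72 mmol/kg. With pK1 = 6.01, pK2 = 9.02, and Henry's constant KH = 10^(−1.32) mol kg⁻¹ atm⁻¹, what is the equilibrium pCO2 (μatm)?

pCO2 = 1490 μatm

α₀ = 1 / (1 + K1/[H⁺] + K1K2/[H⁺]²) = 1 / (1 + 10^+1.69 + 10^+0.37)
   = 1 / (1 + 48.978 + 2.3442) = 1/52.322 = 0.01911
[CO2*] = α₀ × DIC = 0.01911 × 3.72 = 0.07110 mmol/kg
pCO2 = [CO2*]/KH = 7.110×10^-5 / 4.786×10^-2 = 1490 μatm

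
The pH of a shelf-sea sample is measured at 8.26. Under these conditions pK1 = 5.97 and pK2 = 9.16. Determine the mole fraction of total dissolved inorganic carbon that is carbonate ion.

α₂ = 0.111

α₂ = 1 / (1 + [H⁺]/K2 + [H⁺]²/(K1K2)) = 1 / (1 + 10^+0.90 + 10^-1.39)
   = 1 / (1 + 7.9433 + 0.040738) = 1/8.9840 = 0.1113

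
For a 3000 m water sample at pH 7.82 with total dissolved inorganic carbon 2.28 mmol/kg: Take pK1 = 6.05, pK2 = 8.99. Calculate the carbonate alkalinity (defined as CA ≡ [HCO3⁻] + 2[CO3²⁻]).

CA = [HCO3⁻] + 2[CO3²⁻] = (α₁ + 2α₂)·DIC
At pH 7.82: [H⁺]/K1 = 10^-1.77 = 0.016982, K2/[H⁺] = 10^-1.17 = 0.067608
α₁ = 1/(1 + 0.016982 + 0.067608) = 1/1.0846 = 0.9220; α₂ = α₁·K2/[H⁺] = 0.06234
α₁ + 2α₂ = 1.0467
CA = 1.0467 × 2.28 = 2.39 mmol/kg

CA = 2.39 mmol/kg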